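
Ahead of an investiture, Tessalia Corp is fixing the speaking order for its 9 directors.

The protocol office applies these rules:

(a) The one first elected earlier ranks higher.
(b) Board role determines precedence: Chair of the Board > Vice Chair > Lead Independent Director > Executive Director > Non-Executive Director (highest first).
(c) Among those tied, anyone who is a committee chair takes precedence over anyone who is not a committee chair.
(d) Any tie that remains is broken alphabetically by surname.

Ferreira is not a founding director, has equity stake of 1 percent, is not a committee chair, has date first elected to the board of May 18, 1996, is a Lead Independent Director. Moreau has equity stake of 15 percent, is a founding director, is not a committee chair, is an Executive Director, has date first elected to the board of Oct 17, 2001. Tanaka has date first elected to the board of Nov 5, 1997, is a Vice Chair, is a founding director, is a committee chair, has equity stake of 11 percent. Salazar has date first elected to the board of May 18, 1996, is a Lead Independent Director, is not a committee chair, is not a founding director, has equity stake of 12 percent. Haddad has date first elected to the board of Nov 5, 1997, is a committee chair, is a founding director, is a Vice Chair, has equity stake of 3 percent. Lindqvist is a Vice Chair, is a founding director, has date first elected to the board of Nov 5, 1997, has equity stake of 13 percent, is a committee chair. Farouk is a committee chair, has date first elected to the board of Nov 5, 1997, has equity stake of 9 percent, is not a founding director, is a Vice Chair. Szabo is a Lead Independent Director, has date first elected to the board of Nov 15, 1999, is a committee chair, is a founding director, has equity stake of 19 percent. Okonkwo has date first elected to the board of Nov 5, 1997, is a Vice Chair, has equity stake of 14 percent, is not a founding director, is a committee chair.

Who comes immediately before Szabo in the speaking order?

By date first elected to the board (earlier first): Ferreira and Salazar (both May 18, 1996); then Farouk, Haddad, Lindqvist, Okonkwo and Tanaka (each Nov 5, 1997); then Szabo (Nov 15, 1999); then Moreau (Oct 17, 2001).
Ferreira and Salazar are each Lead Independent Director, so the next rule applies.
Ferreira and Salazar are each not a committee chair, so the next rule applies.
Among Ferreira and Salazar, alphabetically by surname: Ferreira before Salazar.
Farouk, Haddad, Lindqvist, Okonkwo and Tanaka are each Vice Chair, so the next rule applies.
Farouk, Haddad, Lindqvist, Okonkwo and Tanaka are each a committee chair, so the next rule applies.
Among Farouk, Haddad, Lindqvist, Okonkwo and Tanaka, alphabetically by surname: Farouk before Haddad before Lindqvist before Okonkwo before Tanaka.
Order: Ferreira, Salazar, Farouk, Haddad, Lindqvist, Okonkwo, Tanaka, Szabo, Moreau.

Tanaka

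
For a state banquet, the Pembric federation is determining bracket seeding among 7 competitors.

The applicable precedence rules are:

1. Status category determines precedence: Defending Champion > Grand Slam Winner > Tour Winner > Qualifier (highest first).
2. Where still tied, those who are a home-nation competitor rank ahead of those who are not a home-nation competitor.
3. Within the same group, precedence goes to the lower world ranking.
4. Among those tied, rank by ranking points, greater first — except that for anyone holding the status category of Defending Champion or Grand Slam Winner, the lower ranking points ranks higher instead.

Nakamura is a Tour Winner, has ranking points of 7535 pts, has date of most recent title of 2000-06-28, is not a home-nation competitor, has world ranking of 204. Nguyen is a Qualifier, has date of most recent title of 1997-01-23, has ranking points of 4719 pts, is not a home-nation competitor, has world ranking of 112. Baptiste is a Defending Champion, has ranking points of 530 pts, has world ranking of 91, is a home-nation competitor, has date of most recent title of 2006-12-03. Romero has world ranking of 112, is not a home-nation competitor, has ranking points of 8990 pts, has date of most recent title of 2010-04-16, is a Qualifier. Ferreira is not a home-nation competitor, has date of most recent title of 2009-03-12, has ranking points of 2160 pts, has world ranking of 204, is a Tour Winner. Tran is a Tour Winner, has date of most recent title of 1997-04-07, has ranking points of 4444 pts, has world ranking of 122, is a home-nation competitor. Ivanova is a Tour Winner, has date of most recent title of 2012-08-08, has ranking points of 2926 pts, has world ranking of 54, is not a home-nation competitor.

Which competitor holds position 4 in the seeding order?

By status category: Baptiste (Defending Champion); then Tran, Ivanova, Nakamura and Ferreira (Tour Winner); then Romero and Nguyen (Qualifier).
Among Tran, Ivanova, Nakamura and Ferreira, a home-nation competitor before not a home-nation competitor: Tran (a home-nation competitor) before Ivanova, Nakamura and Ferreira (not a home-nation competitor).
Among Ivanova, Nakamura and Ferreira, by world ranking (lower first): Ivanova (54) before Nakamura and Ferreira (204).
Among Nakamura and Ferreira, by ranking points (higher first): Nakamura (7535 pts) before Ferreira (2160 pts).
Romero and Nguyen are each not a home-nation competitor, so the next rule applies.
Romero and Nguyen both have world ranking 112, so the next rule applies.
Among Romero and Nguyen, by ranking points (higher first): Romero (8990 pts) before Nguyen (4719 pts).
Order: Baptiste, Tran, Ivanova, Nakamura, Ferreira, Romero, Nguyen.

Nakamura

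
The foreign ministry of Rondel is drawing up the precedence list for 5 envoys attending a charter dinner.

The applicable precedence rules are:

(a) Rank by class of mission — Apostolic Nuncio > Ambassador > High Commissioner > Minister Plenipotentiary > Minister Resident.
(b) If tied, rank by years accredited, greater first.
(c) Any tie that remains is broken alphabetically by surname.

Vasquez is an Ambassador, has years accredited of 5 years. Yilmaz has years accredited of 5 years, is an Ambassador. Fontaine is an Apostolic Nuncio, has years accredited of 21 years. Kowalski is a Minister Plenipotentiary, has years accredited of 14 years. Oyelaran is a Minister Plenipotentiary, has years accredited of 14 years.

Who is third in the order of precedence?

By class of mission: Fontaine (Apostolic Nuncio); then Vasquez and Yilmaz (Ambassador); then Kowalski and Oyelaran (Minister Plenipotentiary).
Vasquez and Yilmaz both have years accredited 5 years, so the next rule applies.
Among Vasquez and Yilmaz, alphabetically by surname: Vasquez before Yilmaz.
Kowalski and Oyelaran both have years accredited 14 years, so the next rule applies.
Among Kowalski and Oyelaran, alphabetically by surname: Kowalski before Oyelaran.
Order: Fontaine, Vasquez, Yilmaz, Kowalski, Oyelaran.

Yilmaz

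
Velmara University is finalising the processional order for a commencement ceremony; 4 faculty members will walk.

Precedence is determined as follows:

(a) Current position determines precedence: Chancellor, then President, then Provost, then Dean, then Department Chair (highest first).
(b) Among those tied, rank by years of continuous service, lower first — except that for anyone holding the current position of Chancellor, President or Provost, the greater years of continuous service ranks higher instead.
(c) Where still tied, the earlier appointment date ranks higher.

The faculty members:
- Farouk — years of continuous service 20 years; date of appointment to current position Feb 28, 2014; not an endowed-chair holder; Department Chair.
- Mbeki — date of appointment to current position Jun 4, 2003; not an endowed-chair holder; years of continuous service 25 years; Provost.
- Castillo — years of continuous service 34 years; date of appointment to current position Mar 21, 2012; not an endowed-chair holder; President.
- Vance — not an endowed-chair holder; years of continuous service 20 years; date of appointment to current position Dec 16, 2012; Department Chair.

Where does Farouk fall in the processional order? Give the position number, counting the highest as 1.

By current position: Castillo (President); then Mbeki (Provost); then Vance and Farouk (Department Chair).
Vance and Farouk both have years of continuous service 20 years, so the next rule applies.
Among Vance and Farouk, by date of appointment to current position (earlier first): Vance (Dec 16, 2012) before Farouk (Feb 28, 2014).
Order: Castillo, Mbeki, Vance, Farouk. So position 4.

4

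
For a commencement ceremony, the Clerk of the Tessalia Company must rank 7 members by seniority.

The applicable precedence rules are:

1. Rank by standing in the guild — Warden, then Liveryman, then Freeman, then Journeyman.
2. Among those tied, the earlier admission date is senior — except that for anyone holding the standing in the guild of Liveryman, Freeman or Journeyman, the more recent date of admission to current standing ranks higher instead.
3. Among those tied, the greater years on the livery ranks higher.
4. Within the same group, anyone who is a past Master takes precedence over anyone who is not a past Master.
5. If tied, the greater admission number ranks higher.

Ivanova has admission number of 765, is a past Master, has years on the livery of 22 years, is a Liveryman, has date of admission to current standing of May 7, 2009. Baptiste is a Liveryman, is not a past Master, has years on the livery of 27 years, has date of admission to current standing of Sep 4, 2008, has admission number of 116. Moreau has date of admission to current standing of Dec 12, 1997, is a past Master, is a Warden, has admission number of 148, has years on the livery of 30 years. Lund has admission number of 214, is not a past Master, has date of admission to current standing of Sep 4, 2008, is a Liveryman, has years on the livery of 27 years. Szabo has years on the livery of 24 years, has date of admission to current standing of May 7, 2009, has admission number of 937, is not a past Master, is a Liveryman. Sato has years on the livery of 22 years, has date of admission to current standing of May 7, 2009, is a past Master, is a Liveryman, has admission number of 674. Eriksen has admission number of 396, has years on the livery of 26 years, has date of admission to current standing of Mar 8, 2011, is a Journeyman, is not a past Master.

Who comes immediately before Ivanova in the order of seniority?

By standing in the guild: Moreau (Warden); then Szabo, Ivanova, Sato, Lund and Baptiste (Liveryman); then Eriksen (Journeyman).
Among Szabo, Ivanova, Sato, Lund and Baptiste, by date of admission to current standing (later first) (reversed rule for this group): Szabo, Ivanova and Sato (May 7, 2009) before Lund and Baptiste (Sep 4, 2008).
Among Szabo, Ivanova and Sato, by years on the livery (higher first): Szabo (24 years) before Ivanova and Sato (22 years).
Ivanova and Sato are each a past Master, so the next rule applies.
Among Ivanova and Sato, by admission number (higher first): Ivanova (765) before Sato (674).
Lund and Baptiste both have years on the livery 27 years, so the next rule applies.
Lund and Baptiste are each not a past Master, so the next rule applies.
Among Lund and Baptiste, by admission number (higher first): Lund (214) before Baptiste (116).
Order: Moreau, Szabo, Ivanova, Sato, Lund, Baptiste, Eriksen.

Szabo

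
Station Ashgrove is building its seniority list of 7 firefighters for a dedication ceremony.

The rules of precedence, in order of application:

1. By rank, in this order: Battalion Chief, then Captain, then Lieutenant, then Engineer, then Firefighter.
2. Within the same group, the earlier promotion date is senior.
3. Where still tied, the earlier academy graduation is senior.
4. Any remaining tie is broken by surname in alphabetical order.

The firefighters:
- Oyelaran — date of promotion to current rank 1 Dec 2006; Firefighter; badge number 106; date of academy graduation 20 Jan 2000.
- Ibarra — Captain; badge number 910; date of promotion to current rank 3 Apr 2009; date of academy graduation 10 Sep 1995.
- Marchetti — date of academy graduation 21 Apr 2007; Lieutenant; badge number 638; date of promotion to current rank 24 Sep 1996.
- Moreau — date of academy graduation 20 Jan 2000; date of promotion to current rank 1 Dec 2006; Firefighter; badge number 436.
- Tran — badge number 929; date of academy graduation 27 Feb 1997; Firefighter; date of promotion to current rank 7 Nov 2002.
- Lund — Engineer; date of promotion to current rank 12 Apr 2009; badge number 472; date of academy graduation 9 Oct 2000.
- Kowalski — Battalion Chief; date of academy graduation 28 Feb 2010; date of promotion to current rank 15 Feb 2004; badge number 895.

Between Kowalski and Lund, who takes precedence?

By rank: Kowalski (Battalion Chief); then Ibarra (Captain); then Marchetti (Lieutenant); then Lund (Engineer); then Tran, Moreau and Oyelaran (Firefighter).
Among Tran, Moreau and Oyelaran, by date of promotion to current rank (earlier first): Tran (7 Nov 2002) before Moreau and Oyelaran (1 Dec 2006).
Moreau and Oyelaran both have date of academy graduation 20 Jan 2000, so the next rule applies.
Among Moreau and Oyelaran, alphabetically by surname: Moreau before Oyelaran.
So Kowalski takes precedence.

Kowalski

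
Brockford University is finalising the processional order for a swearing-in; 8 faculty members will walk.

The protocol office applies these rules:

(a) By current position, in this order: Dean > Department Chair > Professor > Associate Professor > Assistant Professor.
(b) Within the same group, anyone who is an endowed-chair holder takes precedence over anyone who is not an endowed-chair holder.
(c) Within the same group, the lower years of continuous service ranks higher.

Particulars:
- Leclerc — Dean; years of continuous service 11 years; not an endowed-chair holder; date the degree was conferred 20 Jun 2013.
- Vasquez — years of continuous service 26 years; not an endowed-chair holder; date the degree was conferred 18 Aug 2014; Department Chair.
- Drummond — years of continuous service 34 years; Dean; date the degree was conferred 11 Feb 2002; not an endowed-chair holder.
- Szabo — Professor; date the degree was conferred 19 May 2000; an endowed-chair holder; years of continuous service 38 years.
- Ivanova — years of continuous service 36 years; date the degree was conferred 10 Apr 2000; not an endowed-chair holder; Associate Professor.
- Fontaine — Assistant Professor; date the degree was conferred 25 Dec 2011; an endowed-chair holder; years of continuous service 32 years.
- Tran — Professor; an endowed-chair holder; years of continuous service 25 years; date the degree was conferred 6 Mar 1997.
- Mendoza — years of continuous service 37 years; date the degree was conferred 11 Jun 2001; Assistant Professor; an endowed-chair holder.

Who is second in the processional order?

Drummond

By current position: Leclerc and Drummond (Dean); then Vasquez (Department Chair); then Tran and Szabo (Professor); then Ivanova (Associate Professor); then Fontaine and Mendoza (Assistant Professor).
Leclerc and Drummond are each not an endowed-chair holder, so the next rule applies.
Among Leclerc and Drummond, by years of continuous service (lower first): Leclerc (11 years) before Drummond (34 years).
Tran and Szabo are each an endowed-chair holder, so the next rule applies.
Among Tran and Szabo, by years of continuous service (lower first): Tran (25 years) before Szabo (38 years).
Fontaine and Mendoza are each an endowed-chair holder, so the next rule applies.
Among Fontaine and Mendoza, by years of continuous service (lower first): Fontaine (32 years) before Mendoza (37 years).
Order: Leclerc, Drummond, Vasquez, Tran, Szabo, Ivanova, Fontaine, Mendoza.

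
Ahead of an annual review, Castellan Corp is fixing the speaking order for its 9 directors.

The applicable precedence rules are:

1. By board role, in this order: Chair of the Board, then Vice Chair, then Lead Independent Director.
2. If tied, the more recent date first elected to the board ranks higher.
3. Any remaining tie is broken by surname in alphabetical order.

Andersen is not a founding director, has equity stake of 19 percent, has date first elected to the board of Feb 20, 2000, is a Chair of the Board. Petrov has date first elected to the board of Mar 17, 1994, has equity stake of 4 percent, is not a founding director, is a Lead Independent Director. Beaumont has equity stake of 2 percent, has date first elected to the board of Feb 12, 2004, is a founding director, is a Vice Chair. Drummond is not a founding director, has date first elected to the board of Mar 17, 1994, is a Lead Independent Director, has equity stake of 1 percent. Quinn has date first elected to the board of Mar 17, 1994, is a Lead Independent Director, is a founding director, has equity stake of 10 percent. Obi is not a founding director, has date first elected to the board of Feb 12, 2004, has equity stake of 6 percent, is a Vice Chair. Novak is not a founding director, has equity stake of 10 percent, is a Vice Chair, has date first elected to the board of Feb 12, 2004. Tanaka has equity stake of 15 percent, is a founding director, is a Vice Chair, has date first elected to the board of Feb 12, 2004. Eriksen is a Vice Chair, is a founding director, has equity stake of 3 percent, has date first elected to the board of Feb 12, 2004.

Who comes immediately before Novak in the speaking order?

By board role: Andersen (Chair of the Board); then Beaumont, Eriksen, Novak, Obi and Tanaka (Vice Chair); then Drummond, Petrov and Quinn (Lead Independent Director).
Beaumont, Eriksen, Novak, Obi and Tanaka all have date first elected to the board Feb 12, 2004, so the next rule applies.
Among Beaumont, Eriksen, Novak, Obi and Tanaka, alphabetically by surname: Beaumont before Eriksen before Novak before Obi before Tanaka.
Drummond, Petrov and Quinn all have date first elected to the board Mar 17, 1994, so the next rule applies.
Among Drummond, Petrov and Quinn, alphabetically by surname: Drummond before Petrov before Quinn.
Order: Andersen, Beaumont, Eriksen, Novak, Obi, Tanaka, Drummond, Petrov, Quinn.

Eriksen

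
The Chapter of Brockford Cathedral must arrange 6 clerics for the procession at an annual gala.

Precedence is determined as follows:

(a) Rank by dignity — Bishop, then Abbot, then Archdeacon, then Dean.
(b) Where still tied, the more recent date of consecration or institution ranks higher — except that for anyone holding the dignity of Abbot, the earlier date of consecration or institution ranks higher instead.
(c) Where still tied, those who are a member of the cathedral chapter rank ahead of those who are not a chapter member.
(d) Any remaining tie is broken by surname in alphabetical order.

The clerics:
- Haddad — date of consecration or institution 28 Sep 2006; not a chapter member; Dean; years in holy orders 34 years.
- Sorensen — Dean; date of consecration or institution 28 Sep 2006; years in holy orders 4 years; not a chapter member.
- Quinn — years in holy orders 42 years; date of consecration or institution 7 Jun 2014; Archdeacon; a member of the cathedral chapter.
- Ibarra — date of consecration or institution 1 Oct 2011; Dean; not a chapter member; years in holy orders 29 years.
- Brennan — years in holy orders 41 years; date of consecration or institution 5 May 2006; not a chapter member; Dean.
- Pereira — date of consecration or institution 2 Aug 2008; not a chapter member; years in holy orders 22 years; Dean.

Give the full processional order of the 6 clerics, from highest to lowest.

By dignity: Quinn (Archdeacon); then Ibarra, Pereira, Haddad, Sorensen and Brennan (Dean).
Among Ibarra, Pereira, Haddad, Sorensen and Brennan, by date of consecration or institution (later first): Ibarra (1 Oct 2011) before Pereira (2 Aug 2008) before Haddad and Sorensen (28 Sep 2006) before Brennan (5 May 2006).
Haddad and Sorensen are each not a chapter member, so the next rule applies.
Among Haddad and Sorensen, alphabetically by surname: Haddad before Sorensen.
Full order: Quinn, Ibarra, Pereira, Haddad, Sorensen, Brennan.

Quinn, Ibarra, Pereira, Haddad, Sorensen, Brennan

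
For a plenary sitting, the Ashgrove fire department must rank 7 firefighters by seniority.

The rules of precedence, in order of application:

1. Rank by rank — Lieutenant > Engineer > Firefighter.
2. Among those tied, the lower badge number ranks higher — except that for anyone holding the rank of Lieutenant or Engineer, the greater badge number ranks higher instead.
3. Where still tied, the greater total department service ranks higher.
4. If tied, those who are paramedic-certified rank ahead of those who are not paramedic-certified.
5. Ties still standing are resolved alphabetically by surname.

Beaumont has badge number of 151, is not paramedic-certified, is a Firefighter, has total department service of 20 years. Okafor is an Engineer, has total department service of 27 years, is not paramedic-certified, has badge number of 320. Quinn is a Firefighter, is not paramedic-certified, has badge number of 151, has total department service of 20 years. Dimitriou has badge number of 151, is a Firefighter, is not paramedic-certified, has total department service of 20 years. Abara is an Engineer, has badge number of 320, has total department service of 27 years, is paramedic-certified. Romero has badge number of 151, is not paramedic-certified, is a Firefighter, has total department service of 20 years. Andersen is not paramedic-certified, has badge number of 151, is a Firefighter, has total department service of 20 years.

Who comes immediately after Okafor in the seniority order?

By rank: Abara and Okafor (Engineer); then Andersen, Beaumont, Dimitriou, Quinn and Romero (Firefighter).
Abara and Okafor both have badge number 320, so the next rule applies.
Abara and Okafor both have total department service 27 years, so the next rule applies.
Among Abara and Okafor, paramedic-certified before not paramedic-certified: Abara (paramedic-certified) before Okafor (not paramedic-certified).
Andersen, Beaumont, Dimitriou, Quinn and Romero all have badge number 151, so the next rule applies.
Andersen, Beaumont, Dimitriou, Quinn and Romero all have total department service 20 years, so the next rule applies.
Andersen, Beaumont, Dimitriou, Quinn and Romero are each not paramedic-certified, so the next rule applies.
Among Andersen, Beaumont, Dimitriou, Quinn and Romero, alphabetically by surname: Andersen before Beaumont before Dimitriou before Quinn before Romero.
Order: Abara, Okafor, Andersen, Beaumont, Dimitriou, Quinn, Romero.

Andersen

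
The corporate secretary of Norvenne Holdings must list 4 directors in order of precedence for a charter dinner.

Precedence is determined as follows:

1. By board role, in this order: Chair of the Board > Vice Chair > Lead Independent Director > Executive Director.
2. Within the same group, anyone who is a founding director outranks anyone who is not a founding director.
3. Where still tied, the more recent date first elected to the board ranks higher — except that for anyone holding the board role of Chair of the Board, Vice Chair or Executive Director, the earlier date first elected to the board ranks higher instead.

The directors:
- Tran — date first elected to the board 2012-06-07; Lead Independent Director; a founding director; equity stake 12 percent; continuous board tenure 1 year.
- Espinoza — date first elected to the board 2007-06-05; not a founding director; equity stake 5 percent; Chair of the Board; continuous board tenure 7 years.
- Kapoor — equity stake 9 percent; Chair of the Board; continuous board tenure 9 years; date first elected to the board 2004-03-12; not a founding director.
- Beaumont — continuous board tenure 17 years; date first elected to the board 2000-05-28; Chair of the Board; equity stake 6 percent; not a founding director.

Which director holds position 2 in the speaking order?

Kapoor

By board role: Beaumont, Kapoor and Espinoza (Chair of the Board); then Tran (Lead Independent Director).
Beaumont, Kapoor and Espinoza are each not a founding director, so the next rule applies.
Among Beaumont, Kapoor and Espinoza, by date first elected to the board (earlier first) (reversed rule for this group): Beaumont (2000-05-28) before Kapoor (2004-03-12) before Espinoza (2007-06-05).
Order: Beaumont, Kapoor, Espinoza, Tran.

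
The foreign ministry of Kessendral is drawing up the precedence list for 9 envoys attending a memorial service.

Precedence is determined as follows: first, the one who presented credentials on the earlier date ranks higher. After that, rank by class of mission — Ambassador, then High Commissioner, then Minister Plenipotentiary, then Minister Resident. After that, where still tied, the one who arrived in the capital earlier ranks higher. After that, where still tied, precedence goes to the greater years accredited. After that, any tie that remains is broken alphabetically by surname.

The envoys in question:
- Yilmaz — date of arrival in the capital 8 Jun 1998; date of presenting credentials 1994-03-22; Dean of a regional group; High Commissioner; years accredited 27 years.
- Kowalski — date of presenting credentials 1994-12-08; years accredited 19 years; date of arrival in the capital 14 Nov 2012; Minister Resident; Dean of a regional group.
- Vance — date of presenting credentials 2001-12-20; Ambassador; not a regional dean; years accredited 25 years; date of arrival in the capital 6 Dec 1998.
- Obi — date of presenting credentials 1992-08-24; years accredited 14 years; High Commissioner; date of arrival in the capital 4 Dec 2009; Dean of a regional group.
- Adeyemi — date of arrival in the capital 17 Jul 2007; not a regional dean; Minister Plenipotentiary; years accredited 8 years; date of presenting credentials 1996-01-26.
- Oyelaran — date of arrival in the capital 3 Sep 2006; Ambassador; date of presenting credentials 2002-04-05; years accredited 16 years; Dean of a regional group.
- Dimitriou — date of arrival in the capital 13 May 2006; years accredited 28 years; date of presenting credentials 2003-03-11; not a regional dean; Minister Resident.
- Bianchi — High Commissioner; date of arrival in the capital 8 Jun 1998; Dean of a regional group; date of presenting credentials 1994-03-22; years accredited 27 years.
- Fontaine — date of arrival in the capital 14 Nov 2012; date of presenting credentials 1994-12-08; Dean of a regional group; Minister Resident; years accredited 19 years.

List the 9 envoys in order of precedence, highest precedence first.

By date of presenting credentials (earlier first): Obi (1992-08-24); then Bianchi and Yilmaz (both 1994-03-22); then Fontaine and Kowalski (both 1994-12-08); then Adeyemi (1996-01-26); then Vance (2001-12-20); then Oyelaran (2002-04-05); then Dimitriou (2003-03-11).
Bianchi and Yilmaz are each High Commissioner, so the next rule applies.
Bianchi and Yilmaz both have date of arrival in the capital 8 Jun 1998, so the next rule applies.
Bianchi and Yilmaz both have years accredited 27 years, so the next rule applies.
Among Bianchi and Yilmaz, alphabetically by surname: Bianchi before Yilmaz.
Fontaine and Kowalski are each Minister Resident, so the next rule applies.
Fontaine and Kowalski both have date of arrival in the capital 14 Nov 2012, so the next rule applies.
Fontaine and Kowalski both have years accredited 19 years, so the next rule applies.
Among Fontaine and Kowalski, alphabetically by surname: Fontaine before Kowalski.
Full order: Obi, Bianchi, Yilmaz, Fontaine, Kowalski, Adeyemi, Vance, Oyelaran, Dimitriou.

Obi, Bianchi, Yilmaz, Fontaine, Kowalski, Adeyemi, Vance, Oyelaran, Dimitriou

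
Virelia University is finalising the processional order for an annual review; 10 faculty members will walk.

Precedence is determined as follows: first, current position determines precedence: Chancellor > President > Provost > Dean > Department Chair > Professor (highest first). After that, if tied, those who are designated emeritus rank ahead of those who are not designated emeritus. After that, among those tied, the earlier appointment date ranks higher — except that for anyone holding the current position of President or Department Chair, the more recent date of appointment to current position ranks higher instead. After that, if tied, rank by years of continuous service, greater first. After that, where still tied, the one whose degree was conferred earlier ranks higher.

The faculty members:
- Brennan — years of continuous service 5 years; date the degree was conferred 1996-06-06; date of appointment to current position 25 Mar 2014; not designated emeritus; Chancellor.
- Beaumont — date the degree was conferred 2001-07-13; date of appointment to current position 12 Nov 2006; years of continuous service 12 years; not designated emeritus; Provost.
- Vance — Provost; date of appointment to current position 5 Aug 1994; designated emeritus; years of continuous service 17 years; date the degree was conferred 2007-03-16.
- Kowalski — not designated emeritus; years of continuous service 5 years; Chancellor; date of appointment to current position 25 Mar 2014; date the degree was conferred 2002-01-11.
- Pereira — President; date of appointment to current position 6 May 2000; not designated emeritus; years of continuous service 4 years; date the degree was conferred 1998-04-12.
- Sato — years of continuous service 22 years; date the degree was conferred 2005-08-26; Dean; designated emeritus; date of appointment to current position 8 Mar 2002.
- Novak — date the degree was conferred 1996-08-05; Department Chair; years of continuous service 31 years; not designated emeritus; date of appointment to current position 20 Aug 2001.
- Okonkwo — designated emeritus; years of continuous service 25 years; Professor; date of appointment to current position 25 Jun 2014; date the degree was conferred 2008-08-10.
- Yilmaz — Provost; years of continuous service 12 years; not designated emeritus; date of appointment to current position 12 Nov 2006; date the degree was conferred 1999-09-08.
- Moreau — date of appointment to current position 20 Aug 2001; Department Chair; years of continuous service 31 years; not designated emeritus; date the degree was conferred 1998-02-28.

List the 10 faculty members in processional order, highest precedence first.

By current position: Brennan and Kowalski (Chancellor); then Pereira (President); then Vance, Yilmaz and Beaumont (Provost); then Sato (Dean); then Novak and Moreau (Department Chair); then Okonkwo (Professor).
Brennan and Kowalski are each not designated emeritus, so the next rule applies.
Brennan and Kowalski both have date of appointment to current position 25 Mar 2014, so the next rule applies.
Brennan and Kowalski both have years of continuous service 5 years, so the next rule applies.
Among Brennan and Kowalski, by date the degree was conferred (earlier first): Brennan (1996-06-06) before Kowalski (2002-01-11).
Among Vance, Yilmaz and Beaumont, designated emeritus before not designated emeritus: Vance (designated emeritus) before Yilmaz and Beaumont (not designated emeritus).
Yilmaz and Beaumont both have date of appointment to current position 12 Nov 2006, so the next rule applies.
Yilmaz and Beaumont both have years of continuous service 12 years, so the next rule applies.
Among Yilmaz and Beaumont, by date the degree was conferred (earlier first): Yilmaz (1999-09-08) before Beaumont (2001-07-13).
Novak and Moreau are each not designated emeritus, so the next rule applies.
Novak and Moreau both have date of appointment to current position 20 Aug 2001, so the next rule applies.
Novak and Moreau both have years of continuous service 31 years, so the next rule applies.
Among Novak and Moreau, by date the degree was conferred (earlier first): Novak (1996-08-05) before Moreau (1998-02-28).
Full order: Brennan, Kowalski, Pereira, Vance, Yilmaz, Beaumont, Sato, Novak, Moreau, Okonkwo.

Brennan, Kowalski, Pereira, Vance, Yilmaz, Beaumont, Sato, Novak, Moreau, Okonkwo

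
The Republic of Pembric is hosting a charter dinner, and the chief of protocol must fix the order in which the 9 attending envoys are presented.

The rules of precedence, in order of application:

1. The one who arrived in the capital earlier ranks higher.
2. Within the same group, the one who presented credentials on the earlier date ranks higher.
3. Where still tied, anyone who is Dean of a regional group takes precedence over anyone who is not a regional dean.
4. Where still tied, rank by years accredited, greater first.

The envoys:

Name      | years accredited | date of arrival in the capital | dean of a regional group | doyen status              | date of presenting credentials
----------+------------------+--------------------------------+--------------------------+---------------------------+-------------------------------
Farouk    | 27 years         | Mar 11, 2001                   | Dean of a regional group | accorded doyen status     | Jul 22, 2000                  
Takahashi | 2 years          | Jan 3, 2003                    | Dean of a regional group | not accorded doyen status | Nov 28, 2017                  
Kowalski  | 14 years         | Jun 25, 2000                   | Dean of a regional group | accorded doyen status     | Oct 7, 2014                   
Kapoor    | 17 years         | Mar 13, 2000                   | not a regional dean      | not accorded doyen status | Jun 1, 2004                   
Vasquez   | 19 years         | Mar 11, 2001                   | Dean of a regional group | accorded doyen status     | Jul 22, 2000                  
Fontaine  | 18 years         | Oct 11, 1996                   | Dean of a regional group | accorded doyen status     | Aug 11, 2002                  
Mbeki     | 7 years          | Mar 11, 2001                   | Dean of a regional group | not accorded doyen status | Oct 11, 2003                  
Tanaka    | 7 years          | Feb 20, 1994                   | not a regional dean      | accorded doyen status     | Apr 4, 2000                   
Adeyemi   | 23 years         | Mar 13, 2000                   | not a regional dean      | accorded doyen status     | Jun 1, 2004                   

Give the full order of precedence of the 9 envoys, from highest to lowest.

Tanaka, Fontaine, Adeyemi, Kapoor, Kowalski, Farouk, Vasquez, Mbeki, Takahashi

By date of arrival in the capital (earlier first): Tanaka (Feb 20, 1994); then Fontaine (Oct 11, 1996); then Adeyemi and Kapoor (both Mar 13, 2000); then Kowalski (Jun 25, 2000); then Farouk, Vasquez and Mbeki (each Mar 11, 2001); then Takahashi (Jan 3, 2003).
Adeyemi and Kapoor both have date of presenting credentials Jun 1, 2004, so the next rule applies.
Adeyemi and Kapoor are each not a regional dean, so the next rule applies.
Among Adeyemi and Kapoor, by years accredited (higher first): Adeyemi (23 years) before Kapoor (17 years).
Among Farouk, Vasquez and Mbeki, by date of presenting credentials (earlier first): Farouk and Vasquez (Jul 22, 2000) before Mbeki (Oct 11, 2003).
Farouk and Vasquez are each Dean of a regional group, so the next rule applies.
Among Farouk and Vasquez, by years accredited (higher first): Farouk (27 years) before Vasquez (19 years).
Full order: Tanaka, Fontaine, Adeyemi, Kapoor, Kowalski, Farouk, Vasquez, Mbeki, Takahashi.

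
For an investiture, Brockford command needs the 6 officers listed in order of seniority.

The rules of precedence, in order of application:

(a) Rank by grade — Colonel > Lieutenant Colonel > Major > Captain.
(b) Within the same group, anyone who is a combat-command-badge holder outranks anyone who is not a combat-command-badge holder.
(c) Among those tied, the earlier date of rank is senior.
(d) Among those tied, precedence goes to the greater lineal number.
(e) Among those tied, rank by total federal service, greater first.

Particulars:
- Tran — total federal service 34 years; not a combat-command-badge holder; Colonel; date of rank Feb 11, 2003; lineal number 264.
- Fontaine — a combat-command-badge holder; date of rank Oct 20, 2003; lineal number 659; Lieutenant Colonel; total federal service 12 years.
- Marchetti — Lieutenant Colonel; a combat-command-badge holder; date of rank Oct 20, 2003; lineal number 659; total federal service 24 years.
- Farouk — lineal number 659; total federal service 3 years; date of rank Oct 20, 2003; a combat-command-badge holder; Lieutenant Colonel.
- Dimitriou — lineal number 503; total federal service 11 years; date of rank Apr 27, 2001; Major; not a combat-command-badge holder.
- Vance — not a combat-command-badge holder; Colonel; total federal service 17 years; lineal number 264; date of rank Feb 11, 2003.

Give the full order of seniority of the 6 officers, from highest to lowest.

By grade: Tran and Vance (Colonel); then Marchetti, Fontaine and Farouk (Lieutenant Colonel); then Dimitriou (Major).
Tran and Vance are each not a combat-command-badge holder, so the next rule applies.
Tran and Vance both have date of rank Feb 11, 2003, so the next rule applies.
Tran and Vance both have lineal number 264, so the next rule applies.
Among Tran and Vance, by total federal service (higher first): Tran (34 years) before Vance (17 years).
Marchetti, Fontaine and Farouk are each a combat-command-badge holder, so the next rule applies.
Marchetti, Fontaine and Farouk all have date of rank Oct 20, 2003, so the next rule applies.
Marchetti, Fontaine and Farouk all have lineal number 659, so the next rule applies.
Among Marchetti, Fontaine and Farouk, by total federal service (higher first): Marchetti (24 years) before Fontaine (12 years) before Farouk (3 years).
Full order: Tran, Vance, Marchetti, Fontaine, Farouk, Dimitriou.

Tran, Vance, Marchetti, Fontaine, Farouk, Dimitriou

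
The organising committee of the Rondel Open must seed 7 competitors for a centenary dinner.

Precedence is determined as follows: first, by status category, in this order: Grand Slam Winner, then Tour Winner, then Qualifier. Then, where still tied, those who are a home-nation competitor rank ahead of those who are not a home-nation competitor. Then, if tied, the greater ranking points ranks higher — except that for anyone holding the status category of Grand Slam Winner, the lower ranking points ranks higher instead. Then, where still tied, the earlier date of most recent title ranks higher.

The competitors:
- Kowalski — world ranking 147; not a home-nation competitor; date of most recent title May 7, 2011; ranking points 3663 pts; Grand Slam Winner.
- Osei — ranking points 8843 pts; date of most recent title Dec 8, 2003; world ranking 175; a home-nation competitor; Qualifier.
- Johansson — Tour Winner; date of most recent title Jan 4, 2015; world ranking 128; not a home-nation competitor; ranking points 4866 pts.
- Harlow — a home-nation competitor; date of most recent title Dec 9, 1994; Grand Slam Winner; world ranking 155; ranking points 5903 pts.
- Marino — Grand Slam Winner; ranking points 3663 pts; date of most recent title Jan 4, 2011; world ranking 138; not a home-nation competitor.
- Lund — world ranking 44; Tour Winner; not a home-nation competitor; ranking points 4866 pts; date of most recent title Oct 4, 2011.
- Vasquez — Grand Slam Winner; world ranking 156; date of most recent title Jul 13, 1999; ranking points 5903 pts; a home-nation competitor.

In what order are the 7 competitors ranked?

Harlow, Vasquez, Marino, Kowalski, Lund, Johansson, Osei

By status category: Harlow, Vasquez, Marino and Kowalski (Grand Slam Winner); then Lund and Johansson (Tour Winner); then Osei (Qualifier).
Among Harlow, Vasquez, Marino and Kowalski, a home-nation competitor before not a home-nation competitor: Harlow and Vasquez (a home-nation competitor) before Marino and Kowalski (not a home-nation competitor).
Harlow and Vasquez both have ranking points 5903 pts, so the next rule applies.
Among Harlow and Vasquez, by date of most recent title (earlier first): Harlow (Dec 9, 1994) before Vasquez (Jul 13, 1999).
Marino and Kowalski both have ranking points 3663 pts, so the next rule applies.
Among Marino and Kowalski, by date of most recent title (earlier first): Marino (Jan 4, 2011) before Kowalski (May 7, 2011).
Lund and Johansson are each not a home-nation competitor, so the next rule applies.
Lund and Johansson both have ranking points 4866 pts, so the next rule applies.
Among Lund and Johansson, by date of most recent title (earlier first): Lund (Oct 4, 2011) before Johansson (Jan 4, 2015).
Full order: Harlow, Vasquez, Marino, Kowalski, Lund, Johansson, Osei.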